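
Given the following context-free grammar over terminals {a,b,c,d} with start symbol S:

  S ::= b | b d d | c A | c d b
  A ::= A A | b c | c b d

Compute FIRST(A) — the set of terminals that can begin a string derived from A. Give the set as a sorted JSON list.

Compute FIRST by fixpoint:
round 1:
  A via A→b c: +{b}
  A via A→c b d: +{c}
  S via S→b: +{b}
  S via S→c A: +{c}
  FIRST[S]={b,c}  FIRST[A]={b,c}
round 2: — fixpoint
  FIRST[S]={b,c}  FIRST[A]={b,c}

FIRST(A) = ["b", "c"]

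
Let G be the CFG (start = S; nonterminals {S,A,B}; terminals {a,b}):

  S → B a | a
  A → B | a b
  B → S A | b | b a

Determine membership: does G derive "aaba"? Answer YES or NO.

CNF form of G:
  S -> B T0 | a
  A -> S A | T0 T1 | T1 T0 | b
  B -> S A | T1 T0 | b
  T0 -> a
  T1 -> b

CYK fill:
  cell(0,0) a: {S,T0}  orig:{S}
  cell(1,1) a: {S,T0}  orig:{S}
  cell(2,2) b: {A,B,T1}  orig:{A,B}
  cell(3,3) a: {S,T0}  orig:{S}
  cell(0,1) aa: ∅
  cell(1,2) ab: {A,B}
  cell(2,3) ba: {A,B,S}
  cell(0,2) aab: {A,B}
  cell(1,3) aba: {A,B,S}
  cell(0,3) aaba: {A,B,S}

S ∈ T[0,3] ⇒ YES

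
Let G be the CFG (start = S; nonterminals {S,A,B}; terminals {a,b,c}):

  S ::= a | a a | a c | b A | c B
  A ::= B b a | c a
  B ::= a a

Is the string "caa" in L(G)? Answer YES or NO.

CNF form of G:
  S -> T0 A | T1 T1 | T1 T2 | T2 B | a
  A -> B X3 | T2 T1
  B -> T1 T1
  T0 -> b
  T1 -> a
  T2 -> c
  X3 -> T0 T1

CYK fill:
  [0..0]={T2}  "c"  orig:{}
  [1..1]={S,T1}  "a"  orig:{S}
  [2..2]={S,T1}  "a"  orig:{S}
  [0..1]={A}  "ca"
  [1..2]={B,S}  "aa"
  [0..2]={S}  "caa"

S ∈ T[0,2] ⇒ YES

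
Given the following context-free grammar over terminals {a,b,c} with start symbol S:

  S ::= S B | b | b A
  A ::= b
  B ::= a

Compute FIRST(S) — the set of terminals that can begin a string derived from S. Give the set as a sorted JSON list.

FIRST iteration:
iter 1:
  A via A→b: +{b}
  B via B→a: +{a}
  S via S→b: +{b}
  FIRST[S]={b}  FIRST[A]={b}  FIRST[B]={a}
iter 2: done
  FIRST[S]={b}  FIRST[A]={b}  FIRST[B]={a}

FIRST(S) = ["b"]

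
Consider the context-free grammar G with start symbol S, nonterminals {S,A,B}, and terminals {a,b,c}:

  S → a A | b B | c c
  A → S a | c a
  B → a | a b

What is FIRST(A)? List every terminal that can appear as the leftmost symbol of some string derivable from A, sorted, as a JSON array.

Compute FIRST by fixpoint:
round 1:
  A via A→c a: +{c}
  B via B→a: +{a}
  S via S→a A: +{a}
  S via S→b B: +{b}
  S via S→c c: +{c}
  FIRST(S)={a,b,c}  FIRST(A)={c}  FIRST(B)={a}
round 2:
  A via A→S a: +{a,b}
  FIRST(S)={a,b,c}  FIRST(A)={a,b,c}  FIRST(B)={a}
round 3: done
  FIRST(S)={a,b,c}  FIRST(A)={a,b,c}  FIRST(B)={a}

FIRST(A) = ["a", "b", "c"]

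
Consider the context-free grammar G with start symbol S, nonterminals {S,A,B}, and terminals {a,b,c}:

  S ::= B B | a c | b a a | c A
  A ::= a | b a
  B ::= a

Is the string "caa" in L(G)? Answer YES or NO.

CNF form of G:
  S -> B B | T0 X3 | T1 T2 | T2 A
  A -> T0 T1 | a
  B -> a
  T0 -> b
  T1 -> a
  T2 -> c
  X3 -> T1 T1

Fill CYK table bottom-up:
  cell(0,0) c: {T2}  orig:{}
  cell(1,1) a: {A,B,T1}  orig:{A,B}
  cell(2,2) a: {A,B,T1}  orig:{A,B}
  cell(0,1) ca: {S}
  cell(1,2) aa: {S,X3}  orig:{S}
  cell(0,2) caa: ∅

S ∉ T[0,2] ⇒ NO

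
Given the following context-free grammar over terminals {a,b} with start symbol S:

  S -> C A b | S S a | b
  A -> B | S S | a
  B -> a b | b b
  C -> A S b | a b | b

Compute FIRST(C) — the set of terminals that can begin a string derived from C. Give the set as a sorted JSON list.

Compute FIRST by fixpoint:
pass 1:
  A via A→a: +{a}
  B via B→a b: +{a}
  B via B→b b: +{b}
  C via C→A S b: +{a}
  C via C→b: +{b}
  S via S→C A b: +{a,b}
  S: {a,b}  A: {a}  B: {a,b}  C: {a,b}
pass 2:
  A via A→B: +{b}
  S: {a,b}  A: {a,b}  B: {a,b}  C: {a,b}
pass 3: — fixpoint
  S: {a,b}  A: {a,b}  B: {a,b}  C: {a,b}

FIRST(C) = ["a", "b"]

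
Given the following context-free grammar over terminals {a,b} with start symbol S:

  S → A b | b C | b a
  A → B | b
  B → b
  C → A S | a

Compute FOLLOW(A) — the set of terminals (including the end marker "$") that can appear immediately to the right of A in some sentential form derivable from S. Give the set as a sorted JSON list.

FIRST iteration:
iter 1:
  A via A→b: +{b}
  B via B→b: +{b}
  C via C→A S: +{b}
  C via C→a: +{a}
  S via S→A b: +{b}
  FIRST[S]={b}  FIRST[A]={b}  FIRST[B]={b}  FIRST[C]={a,b}
iter 2: (stable)
  FIRST[S]={b}  FIRST[A]={b}  FIRST[B]={b}  FIRST[C]={a,b}

Compute FOLLOW by fixpoint:
initialize: $ ∈ FOLLOW(S)
iter 1:
  C→A S: FOLLOW(A) ⊇ FIRST(S) = {b}; new: +{b}
  S→b C: FOLLOW(C) ⊇ FOLLOW(S) ⊇ {$}; new: +{$}
  S: {$}  A: {b}  B: {}  C: {$}
iter 2:
  A→B: FOLLOW(B) ⊇ FOLLOW(A) ⊇ {b}; new: +{b}
  S: {$}  A: {b}  B: {b}  C: {$}
iter 3: (no change)
  S: {$}  A: {b}  B: {b}  C: {$}

FOLLOW(A) = ["b"]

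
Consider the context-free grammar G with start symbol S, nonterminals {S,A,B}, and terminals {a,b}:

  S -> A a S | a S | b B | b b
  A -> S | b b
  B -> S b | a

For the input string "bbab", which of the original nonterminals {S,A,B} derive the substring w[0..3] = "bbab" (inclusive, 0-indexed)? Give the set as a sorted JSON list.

Convert to CNF:
  S -> A X3 | T0 S | T1 B | T1 T1
  A -> A X2 | T0 S | T1 B | T1 T1
  B -> S T1 | a
  T0 -> a
  T1 -> b
  X2 -> T0 S
  X3 -> T0 S

CYK fill (cells [i..j] with 0 ≤ i ≤ j ≤ 3 only):
  T[0,0] 'b' = {T1}  orig:{}
  T[1,1] 'b' = {T1}  orig:{}
  T[2,2] 'a' = {B,T0}  orig:{B}
  T[3,3] 'b' = {T1}  orig:{}
  T[0,1] 'bb' = {A,S}
  T[1,2] 'ba' = {A,S}
  T[2,3] 'ab' = ∅
  T[0,2] 'bba' = ∅
  T[1,3] 'bab' = {B}
  T[0,3] 'bbab' = {A,S}

Original NTs in T[0,3] deriving "bbab": ["A", "S"]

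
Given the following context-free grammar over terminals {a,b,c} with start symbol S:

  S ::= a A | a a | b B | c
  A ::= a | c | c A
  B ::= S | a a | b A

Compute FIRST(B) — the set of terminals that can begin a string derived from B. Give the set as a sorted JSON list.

FIRST iteration:
pass 1:
  A via A→a: +{a}
  A via A→c: +{c}
  B via B→a a: +{a}
  B via B→b A: +{b}
  S via S→a A: +{a}
  S via S→b B: +{b}
  S via S→c: +{c}
  FIRST[S]={a,b,c}  FIRST[A]={a,c}  FIRST[B]={a,b}
pass 2:
  B via B→S: +{c}
  FIRST[S]={a,b,c}  FIRST[A]={a,c}  FIRST[B]={a,b,c}
pass 3: — fixpoint
  FIRST[S]={a,b,c}  FIRST[A]={a,c}  FIRST[B]={a,b,c}

FIRST(B) = ["a", "b", "c"]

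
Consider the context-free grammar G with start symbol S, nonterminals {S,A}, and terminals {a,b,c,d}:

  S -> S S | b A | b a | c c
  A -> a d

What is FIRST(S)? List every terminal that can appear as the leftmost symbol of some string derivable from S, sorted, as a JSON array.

Compute FIRST by fixpoint:
round 1:
  A via A→a d: +{a}
  S via S→b A: +{b}
  S via S→c c: +{c}
  S: {b,c}  A: {a}
round 2: (no change)
  S: {b,c}  A: {a}

FIRST(S) = ["b", "c"]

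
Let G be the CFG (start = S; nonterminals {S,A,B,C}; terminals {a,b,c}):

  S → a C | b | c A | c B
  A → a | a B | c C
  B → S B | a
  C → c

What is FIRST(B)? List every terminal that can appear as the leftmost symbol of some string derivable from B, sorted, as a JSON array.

FIRST iteration:
[1]
  A via A→a: +{a}
  A via A→c C: +{c}
  B via B→a: +{a}
  C via C→c: +{c}
  S via S→a C: +{a}
  S via S→b: +{b}
  S via S→c A: +{c}
  FIRST(S)={a,b,c}  FIRST(A)={a,c}  FIRST(B)={a}  FIRST(C)={c}
[2]
  B via B→S B: +{b,c}
  FIRST(S)={a,b,c}  FIRST(A)={a,c}  FIRST(B)={a,b,c}  FIRST(C)={c}
[3] — fixpoint
  FIRST(S)={a,b,c}  FIRST(A)={a,c}  FIRST(B)={a,b,c}  FIRST(C)={c}

FIRST(B) = ["a", "b", "c"]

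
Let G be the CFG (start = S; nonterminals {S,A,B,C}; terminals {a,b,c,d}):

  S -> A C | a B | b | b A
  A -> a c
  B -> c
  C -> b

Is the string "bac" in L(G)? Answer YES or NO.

CNF form of G:
  S -> A C | T0 B | T2 A | b
  A -> T0 T1
  B -> c
  C -> b
  T0 -> a
  T1 -> c
  T2 -> b

CYK table (by increasing span):
  [0..0]={C,S,T2}  "b"  orig:{C,S}
  [1..1]={T0}  "a"  orig:{}
  [2..2]={B,T1}  "c"  orig:{B}
  [0..1]=∅  "ba"
  [1..2]={A,S}  "ac"
  [0..2]={S}  "bac"

S ∈ T[0,2] ⇒ YES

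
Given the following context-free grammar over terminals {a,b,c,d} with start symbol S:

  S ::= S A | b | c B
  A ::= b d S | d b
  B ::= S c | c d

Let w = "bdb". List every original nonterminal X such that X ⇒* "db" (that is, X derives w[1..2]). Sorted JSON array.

CNF form of G:
  S -> S A | T2 B | b
  A -> T0 X3 | T1 T0
  B -> S T2 | T2 T1
  T0 -> b
  T1 -> d
  T2 -> c
  X3 -> T1 S

CYK fill — only the sub-triangle for w[1..2]:
  [1..1]={T1}  "d"  orig:{}
  [2..2]={S,T0}  "b"  orig:{S}
  [1..2]={A,X3}  "db"  orig:{A}

Original NTs in T[1,2] deriving "db": ["A"]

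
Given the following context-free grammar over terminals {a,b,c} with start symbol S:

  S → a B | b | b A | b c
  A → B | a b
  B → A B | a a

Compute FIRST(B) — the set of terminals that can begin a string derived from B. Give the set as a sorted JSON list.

Compute FIRST by fixpoint:
pass 1:
  A via A→a b: +{a}
  B via B→A B: +{a}
  S via S→a B: +{a}
  S via S→b: +{b}
  S: {a,b}  A: {a}  B: {a}
pass 2: — fixpoint
  S: {a,b}  A: {a}  B: {a}

FIRST(B) = ["a"]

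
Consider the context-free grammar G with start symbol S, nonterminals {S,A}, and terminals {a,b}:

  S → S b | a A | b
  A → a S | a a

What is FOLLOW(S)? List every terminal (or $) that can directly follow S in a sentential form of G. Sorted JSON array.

FIRST iteration:
round 1:
  A via A→a S: +{a}
  S via S→a A: +{a}
  S via S→b: +{b}
  FIRST(S)={a,b}  FIRST(A)={a}
round 2: (stable)
  FIRST(S)={a,b}  FIRST(A)={a}

Compute FOLLOW by fixpoint:
FOLLOW(S) := {$}
pass 1:
  S→S b: FOLLOW(S) ⊇ FIRST(b) = {b}; new: +{b}
  S→a A: FOLLOW(A) ⊇ FOLLOW(S) ⊇ {$,b}; new: +{$,b}
  S: {$,b}  A: {$,b}
pass 2: (no change)
  S: {$,b}  A: {$,b}

FOLLOW(S) = ["$", "b"]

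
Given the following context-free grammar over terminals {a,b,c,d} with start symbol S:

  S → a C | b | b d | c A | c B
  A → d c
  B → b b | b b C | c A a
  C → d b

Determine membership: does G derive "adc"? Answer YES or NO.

Convert to CNF:
  S -> T1 A | T1 B | T2 T0 | T3 C | b
  A -> T0 T1
  B -> T1 X5 | T2 T2 | T2 X4
  C -> T0 T2
  T0 -> d
  T1 -> c
  T2 -> b
  T3 -> a
  X4 -> T2 C
  X5 -> A T3

Fill CYK table bottom-up:
  T[0,0] 'a' = {T3}  orig:{}
  T[1,1] 'd' = {T0}  orig:{}
  T[2,2] 'c' = {T1}  orig:{}
  T[0,1] 'ad' = ∅
  T[1,2] 'dc' = {A}
  T[0,2] 'adc' = ∅

S ∉ T[0,2] ⇒ NO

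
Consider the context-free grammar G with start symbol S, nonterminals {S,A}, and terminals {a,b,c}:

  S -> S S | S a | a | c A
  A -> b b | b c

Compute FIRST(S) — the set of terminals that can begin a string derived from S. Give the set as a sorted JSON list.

FIRST sets, iterate to fixpoint:
iter 1:
  A via A→b b: +{b}
  S via S→a: +{a}
  S via S→c A: +{c}
  FIRST[S]={a,c}  FIRST[A]={b}
iter 2: (no change)
  FIRST[S]={a,c}  FIRST[A]={b}

FIRST(S) = ["a", "c"]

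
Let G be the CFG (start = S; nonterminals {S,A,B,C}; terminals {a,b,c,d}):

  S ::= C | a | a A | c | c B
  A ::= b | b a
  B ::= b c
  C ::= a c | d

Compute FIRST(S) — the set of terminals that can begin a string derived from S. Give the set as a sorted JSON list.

Compute FIRST by fixpoint:
iter 1:
  A via A→b: +{b}
  B via B→b c: +{b}
  C via C→a c: +{a}
  C via C→d: +{d}
  S via S→C: +{a,d}
  S via S→c: +{c}
  FIRST(S)={a,c,d}  FIRST(A)={b}  FIRST(B)={b}  FIRST(C)={a,d}
iter 2: (stable)
  FIRST(S)={a,c,d}  FIRST(A)={b}  FIRST(B)={b}  FIRST(C)={a,d}

FIRST(S) = ["a", "c", "d"]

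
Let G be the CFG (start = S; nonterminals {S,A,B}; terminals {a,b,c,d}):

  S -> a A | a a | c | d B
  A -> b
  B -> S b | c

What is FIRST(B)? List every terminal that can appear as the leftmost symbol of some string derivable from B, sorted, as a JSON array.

FIRST sets, iterate to fixpoint:
pass 1:
  A via A→b: +{b}
  B via B→c: +{c}
  S via S→a A: +{a}
  S via S→c: +{c}
  S via S→d B: +{d}
  S: {a,c,d}  A: {b}  B: {c}
pass 2:
  B via B→S b: +{a,d}
  S: {a,c,d}  A: {b}  B: {a,c,d}
pass 3: done
  S: {a,c,d}  A: {b}  B: {a,c,d}

FIRST(B) = ["a", "c", "d"]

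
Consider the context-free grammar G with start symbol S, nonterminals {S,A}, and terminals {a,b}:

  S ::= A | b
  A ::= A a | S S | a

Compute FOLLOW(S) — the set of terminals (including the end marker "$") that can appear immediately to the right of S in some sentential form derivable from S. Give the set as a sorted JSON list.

Compute FIRST by fixpoint:
[1]
  A via A→a: +{a}
  S via S→A: +{a}
  S via S→b: +{b}
  FIRST[S]={a,b}  FIRST[A]={a}
[2]
  A via A→S S: +{b}
  FIRST[S]={a,b}  FIRST[A]={a,b}
[3] (stable)
  FIRST[S]={a,b}  FIRST[A]={a,b}

FOLLOW sets:
FOLLOW(S) := {$}
iter 1:
  A→A a: FOLLOW(A) ⊇ FIRST(a) = {a}; new: +{a}
  A→S S: FOLLOW(S) ⊇ FIRST(S) = {a,b}; new: +{a,b}
  S→A: FOLLOW(A) ⊇ FOLLOW(S) ⊇ {$,a,b}; new: +{$,b}
  S: {$,a,b}  A: {$,a,b}
iter 2: (stable)
  S: {$,a,b}  A: {$,a,b}

FOLLOW(S) = ["$", "a", "b"]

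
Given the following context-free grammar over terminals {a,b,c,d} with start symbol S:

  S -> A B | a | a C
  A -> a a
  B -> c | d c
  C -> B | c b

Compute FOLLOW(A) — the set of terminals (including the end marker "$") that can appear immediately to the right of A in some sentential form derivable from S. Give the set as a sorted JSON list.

FIRST sets, iterate to fixpoint:
pass 1:
  A via A→a a: +{a}
  B via B→c: +{c}
  B via B→d c: +{d}
  C via C→B: +{c,d}
  S via S→A B: +{a}
  FIRST[S]={a}  FIRST[A]={a}  FIRST[B]={c,d}  FIRST[C]={c,d}
pass 2: done
  FIRST[S]={a}  FIRST[A]={a}  FIRST[B]={c,d}  FIRST[C]={c,d}

FOLLOW iteration:
initialize: $ ∈ FOLLOW(S)
round 1:
  S→A B: FOLLOW(A) ⊇ FIRST(B) = {c,d}; new: +{c,d}
  S→A B: FOLLOW(B) ⊇ FOLLOW(S) ⊇ {$}; new: +{$}
  S→a C: FOLLOW(C) ⊇ FOLLOW(S) ⊇ {$}; new: +{$}
  FOLLOW(S)={$}  FOLLOW(A)={c,d}  FOLLOW(B)={$}  FOLLOW(C)={$}
round 2: (no change)
  FOLLOW(S)={$}  FOLLOW(A)={c,d}  FOLLOW(B)={$}  FOLLOW(C)={$}

FOLLOW(A) = ["c", "d"]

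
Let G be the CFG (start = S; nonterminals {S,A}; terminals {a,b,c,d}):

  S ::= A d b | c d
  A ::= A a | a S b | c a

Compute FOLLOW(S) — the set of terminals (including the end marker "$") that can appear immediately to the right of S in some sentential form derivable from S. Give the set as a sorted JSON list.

FIRST sets, iterate to fixpoint:
round 1:
  A via A→a S b: +{a}
  A via A→c a: +{c}
  S via S→A d b: +{a,c}
  S: {a,c}  A: {a,c}
round 2: (stable)
  S: {a,c}  A: {a,c}

FOLLOW iteration:
initialize: $ ∈ FOLLOW(S)
[1]
  A→A a: FOLLOW(A) ⊇ FIRST(a) = {a}; new: +{a}
  A→a S b: FOLLOW(S) ⊇ FIRST(b) = {b}; new: +{b}
  S→A d b: FOLLOW(A) ⊇ FIRST(d) = {d}; new: +{d}
  FOLLOW[S]={$,b}  FOLLOW[A]={a,d}
[2] — fixpoint
  FOLLOW[S]={$,b}  FOLLOW[A]={a,d}

FOLLOW(S) = ["$", "b"]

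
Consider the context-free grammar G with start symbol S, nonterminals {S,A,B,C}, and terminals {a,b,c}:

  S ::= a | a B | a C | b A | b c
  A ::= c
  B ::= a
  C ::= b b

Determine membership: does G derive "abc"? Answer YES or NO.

CNF form of G:
  S -> T0 A | T0 T2 | T1 B | T1 C | a
  A -> c
  B -> a
  C -> T0 T0
  T0 -> b
  T1 -> a
  T2 -> c

Fill CYK table bottom-up:
  cell(0,0) a: {B,S,T1}  orig:{B,S}
  cell(1,1) b: {T0}  orig:{}
  cell(2,2) c: {A,T2}  orig:{A}
  cell(0,1) ab: ∅
  cell(1,2) bc: {S}
  cell(0,2) abc: ∅

S ∉ T[0,2] ⇒ NO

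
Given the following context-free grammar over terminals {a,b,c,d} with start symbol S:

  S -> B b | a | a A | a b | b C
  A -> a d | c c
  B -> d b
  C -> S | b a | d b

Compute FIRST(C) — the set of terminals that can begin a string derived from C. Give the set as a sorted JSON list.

FIRST sets, iterate to fixpoint:
iter 1:
  A via A→a d: +{a}
  A via A→c c: +{c}
  B via B→d b: +{d}
  C via C→b a: +{b}
  C via C→d b: +{d}
  S via S→B b: +{d}
  S via S→a: +{a}
  S via S→b C: +{b}
  FIRST[S]={a,b,d}  FIRST[A]={a,c}  FIRST[B]={d}  FIRST[C]={b,d}
iter 2:
  C via C→S: +{a}
  FIRST[S]={a,b,d}  FIRST[A]={a,c}  FIRST[B]={d}  FIRST[C]={a,b,d}
iter 3: (no change)
  FIRST[S]={a,b,d}  FIRST[A]={a,c}  FIRST[B]={d}  FIRST[C]={a,b,d}

FIRST(C) = ["a", "b", "d"]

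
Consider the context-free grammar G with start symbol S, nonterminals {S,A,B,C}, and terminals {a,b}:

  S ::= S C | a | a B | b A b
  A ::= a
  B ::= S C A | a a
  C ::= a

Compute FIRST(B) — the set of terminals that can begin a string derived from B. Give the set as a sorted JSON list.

FIRST iteration:
round 1:
  A via A→a: +{a}
  B via B→a a: +{a}
  C via C→a: +{a}
  S via S→a: +{a}
  S via S→b A b: +{b}
  S: {a,b}  A: {a}  B: {a}  C: {a}
round 2:
  B via B→S C A: +{b}
  S: {a,b}  A: {a}  B: {a,b}  C: {a}
round 3: (stable)
  S: {a,b}  A: {a}  B: {a,b}  C: {a}

FIRST(B) = ["a", "b"]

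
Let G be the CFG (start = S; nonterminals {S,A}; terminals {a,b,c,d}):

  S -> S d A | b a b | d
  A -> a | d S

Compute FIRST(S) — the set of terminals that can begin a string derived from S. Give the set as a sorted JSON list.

FIRST iteration:
pass 1:
  A via A→a: +{a}
  A via A→d S: +{d}
  S via S→b a b: +{b}
  S via S→d: +{d}
  FIRST(S)={b,d}  FIRST(A)={a,d}
pass 2: — fixpoint
  FIRST(S)={b,d}  FIRST(A)={a,d}

FIRST(S) = ["b", "d"]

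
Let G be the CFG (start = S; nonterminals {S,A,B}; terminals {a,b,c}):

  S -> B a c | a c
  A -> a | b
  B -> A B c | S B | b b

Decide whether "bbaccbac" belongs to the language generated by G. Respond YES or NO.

CNF form of G:
  S -> B X4 | T2 T0
  A -> a | b
  B -> A X3 | S B | T1 T1
  T0 -> c
  T1 -> b
  T2 -> a
  X3 -> B T0
  X4 -> T2 T0

CYK fill:
  cell(0,0) b: {A,T1}  orig:{A}
  cell(1,1) b: {A,T1}  orig:{A}
  cell(2,2) a: {A,T2}  orig:{A}
  cell(3,3) c: {T0}  orig:{}
  cell(4,4) c: {T0}  orig:{}
  cell(5,5) b: {A,T1}  orig:{A}
  cell(6,6) a: {A,T2}  orig:{A}
  cell(7,7) c: {T0}  orig:{}
  cell(0,1) bb: {B}
  cell(1,2) ba: ∅
  cell(2,3) ac: {S,X4}  orig:{S}
  cell(3,4) cc: ∅
  cell(4,5) cb: ∅
  cell(5,6) ba: ∅
  cell(6,7) ac: {S,X4}  orig:{S}
  cell(0,2) bba: ∅
  cell(1,3) bac: ∅
  cell(2,4) acc: ∅
  cell(3,5) ccb: ∅
  cell(4,6) cba: ∅
  cell(5,7) bac: ∅
  cell(0,3) bbac: {S}
  cell(1,4) bacc: ∅
  cell(2,5) accb: ∅
  cell(3,6) ccba: ∅
  cell(4,7) cbac: ∅
  cell(0,4) bbacc: ∅
  cell(1,5) baccb: ∅
  cell(2,6) accba: ∅
  cell(3,7) ccbac: ∅
  cell(0,5) bbaccb: ∅
  cell(1,6) baccba: ∅
  cell(2,7) accbac: ∅
  cell(0,6) bbaccba: ∅
  cell(1,7) baccbac: ∅
  cell(0,7) bbaccbac: ∅

S ∉ T[0,7] ⇒ NO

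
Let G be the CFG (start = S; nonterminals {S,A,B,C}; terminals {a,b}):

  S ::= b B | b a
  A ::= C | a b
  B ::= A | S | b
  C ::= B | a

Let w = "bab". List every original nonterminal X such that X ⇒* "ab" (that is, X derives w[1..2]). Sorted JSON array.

CNF form of G:
  S -> T1 B | T1 T0
  A -> T0 T1 | T1 B | T1 T0 | a | b
  B -> T0 T1 | T1 B | T1 T0 | a | b
  C -> T0 T1 | T1 B | T1 T0 | a | b
  T0 -> a
  T1 -> b

CYK fill, restricted to cells inside w[1..2]:
  T[1,1] 'a' = {A,B,C,T0}  orig:{A,B,C}
  T[2,2] 'b' = {A,B,C,T1}  orig:{A,B,C}
  T[1,2] 'ab' = {A,B,C}

Original NTs in T[1,2] deriving "ab": ["A", "B", "C"]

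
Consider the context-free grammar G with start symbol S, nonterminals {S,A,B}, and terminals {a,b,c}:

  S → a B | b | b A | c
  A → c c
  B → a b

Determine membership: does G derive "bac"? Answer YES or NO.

Convert to CNF:
  S -> T1 B | T2 A | b | c
  A -> T0 T0
  B -> T1 T2
  T0 -> c
  T1 -> a
  T2 -> b

CYK table (by increasing span):
  T[0,0] 'b' = {S,T2}  orig:{S}
  T[1,1] 'a' = {T1}  orig:{}
  T[2,2] 'c' = {S,T0}  orig:{S}
  T[0,1] 'ba' = ∅
  T[1,2] 'ac' = ∅
  T[0,2] 'bac' = ∅

S ∉ T[0,2] ⇒ NO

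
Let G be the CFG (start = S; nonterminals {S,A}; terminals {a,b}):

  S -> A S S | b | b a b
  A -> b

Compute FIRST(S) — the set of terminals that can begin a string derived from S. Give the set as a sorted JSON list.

Compute FIRST by fixpoint:
round 1:
  A via A→b: +{b}
  S via S→A S S: +{b}
  FIRST(S)={b}  FIRST(A)={b}
round 2: (no change)
  FIRST(S)={b}  FIRST(A)={b}

FIRST(S) = ["b"]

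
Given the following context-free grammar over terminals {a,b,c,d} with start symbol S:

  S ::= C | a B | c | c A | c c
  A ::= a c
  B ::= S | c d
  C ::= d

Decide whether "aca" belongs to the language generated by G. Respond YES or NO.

CNF form of G:
  S -> T0 B | T1 A | T1 T1 | c | d
  A -> T0 T1
  B -> T0 B | T1 A | T1 T1 | T1 T2 | c | d
  C -> d
  T0 -> a
  T1 -> c
  T2 -> d

CYK table (by increasing span):
  [0..0]={T0}  "a"  orig:{}
  [1..1]={B,S,T1}  "c"  orig:{B,S}
  [2..2]={T0}  "a"  orig:{}
  [0..1]={A,B,S}  "ac"
  [1..2]=∅  "ca"
  [0..2]=∅  "aca"

S ∉ T[0,2] ⇒ NO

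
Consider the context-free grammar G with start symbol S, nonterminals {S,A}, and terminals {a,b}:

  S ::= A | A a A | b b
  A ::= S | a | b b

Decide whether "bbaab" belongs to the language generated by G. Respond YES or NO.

CNF form of G:
  S -> A X3 | T1 T1 | a
  A -> A X2 | T1 T1 | a
  T0 -> a
  T1 -> b
  X2 -> T0 A
  X3 -> T0 A

Fill CYK table bottom-up:
  T[0,0] 'b' = {T1}  orig:{}
  T[1,1] 'b' = {T1}  orig:{}
  T[2,2] 'a' = {A,S,T0}  orig:{A,S}
  T[3,3] 'a' = {A,S,T0}  orig:{A,S}
  T[4,4] 'b' = {T1}  orig:{}
  T[0,1] 'bb' = {A,S}
  T[1,2] 'ba' = ∅
  T[2,3] 'aa' = {X2,X3}  orig:{}
  T[3,4] 'ab' = ∅
  T[0,2] 'bba' = ∅
  T[1,3] 'baa' = ∅
  T[2,4] 'aab' = ∅
  T[0,3] 'bbaa' = {A,S}
  T[1,4] 'baab' = ∅
  T[0,4] 'bbaab' = ∅

S ∉ T[0,4] ⇒ NO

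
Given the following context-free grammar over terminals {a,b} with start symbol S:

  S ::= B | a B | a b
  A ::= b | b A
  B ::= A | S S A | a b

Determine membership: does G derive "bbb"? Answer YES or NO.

Convert to CNF:
  S -> S X3 | T0 A | T1 B | T1 T0 | b
  A -> T0 A | b
  B -> S X2 | T0 A | T1 T0 | b
  T0 -> b
  T1 -> a
  X2 -> S A
  X3 -> S A

CYK fill:
  T[0,0] 'b' = {A,B,S,T0}  orig:{A,B,S}
  T[1,1] 'b' = {A,B,S,T0}  orig:{A,B,S}
  T[2,2] 'b' = {A,B,S,T0}  orig:{A,B,S}
  T[0,1] 'bb' = {A,B,S,X2,X3}  orig:{A,B,S}
  T[1,2] 'bb' = {A,B,S,X2,X3}  orig:{A,B,S}
  T[0,2] 'bbb' = {A,B,S,X2,X3}  orig:{A,B,S}

S ∈ T[0,2] ⇒ YES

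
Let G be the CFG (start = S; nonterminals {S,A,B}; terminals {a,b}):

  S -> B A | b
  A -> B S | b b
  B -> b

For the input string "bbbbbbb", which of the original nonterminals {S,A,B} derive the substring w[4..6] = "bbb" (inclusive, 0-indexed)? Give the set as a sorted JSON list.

Convert to CNF:
  S -> B A | b
  A -> B S | T0 T0
  B -> b
  T0 -> b

CYK table (by increasing span), restricted to cells inside w[4..6]:
  cell(4,4) b: {B,S,T0}  orig:{B,S}
  cell(5,5) b: {B,S,T0}  orig:{B,S}
  cell(6,6) b: {B,S,T0}  orig:{B,S}
  cell(4,5) bb: {A}
  cell(5,6) bb: {A}
  cell(4,6) bbb: {S}

Original NTs in T[4,6] deriving "bbb": ["S"]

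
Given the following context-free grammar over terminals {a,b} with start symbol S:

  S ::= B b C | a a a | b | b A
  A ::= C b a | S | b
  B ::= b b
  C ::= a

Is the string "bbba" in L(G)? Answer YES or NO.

Convert to CNF:
  S -> B X5 | T0 A | T1 X6 | b
  A -> B X2 | C X3 | T0 A | T1 X4 | b
  B -> T0 T0
  C -> a
  T0 -> b
  T1 -> a
  X2 -> T0 C
  X3 -> T0 T1
  X4 -> T1 T1
  X5 -> T0 C
  X6 -> T1 T1

CYK table (by increasing span):
  cell(0,0) b: {A,S,T0}  orig:{A,S}
  cell(1,1) b: {A,S,T0}  orig:{A,S}
  cell(2,2) b: {A,S,T0}  orig:{A,S}
  cell(3,3) a: {C,T1}  orig:{C}
  cell(0,1) bb: {A,B,S}
  cell(1,2) bb: {A,B,S}
  cell(2,3) ba: {X2,X3,X5}  orig:{}
  cell(0,2) bbb: {A,S}
  cell(1,3) bba: ∅
  cell(0,3) bbba: {A,S}

S ∈ T[0,3] ⇒ YES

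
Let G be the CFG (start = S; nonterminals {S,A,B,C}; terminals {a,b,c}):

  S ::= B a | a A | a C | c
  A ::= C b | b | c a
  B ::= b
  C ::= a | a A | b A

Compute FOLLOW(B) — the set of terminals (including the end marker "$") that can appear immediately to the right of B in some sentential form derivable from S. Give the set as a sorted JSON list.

FIRST sets, iterate to fixpoint:
round 1:
  A via A→b: +{b}
  A via A→c a: +{c}
  B via B→b: +{b}
  C via C→a: +{a}
  C via C→b A: +{b}
  S via S→B a: +{b}
  S via S→a A: +{a}
  S via S→c: +{c}
  S: {a,b,c}  A: {b,c}  B: {b}  C: {a,b}
round 2:
  A via A→C b: +{a}
  S: {a,b,c}  A: {a,b,c}  B: {b}  C: {a,b}
round 3: — fixpoint
  S: {a,b,c}  A: {a,b,c}  B: {b}  C: {a,b}

FOLLOW sets:
FOLLOW(S) := {$}
round 1:
  A→C b: FOLLOW(C) ⊇ FIRST(b) = {b}; new: +{b}
  C→a A: FOLLOW(A) ⊇ FOLLOW(C) ⊇ {b}; new: +{b}
  S→B a: FOLLOW(B) ⊇ FIRST(a) = {a}; new: +{a}
  S→a A: FOLLOW(A) ⊇ FOLLOW(S) ⊇ {$}; new: +{$}
  S→a C: FOLLOW(C) ⊇ FOLLOW(S) ⊇ {$}; new: +{$}
  FOLLOW(S)={$}  FOLLOW(A)={$,b}  FOLLOW(B)={a}  FOLLOW(C)={$,b}
round 2: done
  FOLLOW(S)={$}  FOLLOW(A)={$,b}  FOLLOW(B)={a}  FOLLOW(C)={$,b}

FOLLOW(B) = ["a"]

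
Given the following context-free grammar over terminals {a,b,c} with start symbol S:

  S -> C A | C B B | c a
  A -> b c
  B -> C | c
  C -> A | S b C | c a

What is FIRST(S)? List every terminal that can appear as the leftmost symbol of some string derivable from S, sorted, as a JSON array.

FIRST iteration:
round 1:
  A via A→b c: +{b}
  B via B→c: +{c}
  C via C→A: +{b}
  C via C→c a: +{c}
  S via S→C A: +{b,c}
  FIRST[S]={b,c}  FIRST[A]={b}  FIRST[B]={c}  FIRST[C]={b,c}
round 2:
  B via B→C: +{b}
  FIRST[S]={b,c}  FIRST[A]={b}  FIRST[B]={b,c}  FIRST[C]={b,c}
round 3: done
  FIRST[S]={b,c}  FIRST[A]={b}  FIRST[B]={b,c}  FIRST[C]={b,c}

FIRST(S) = ["b", "c"]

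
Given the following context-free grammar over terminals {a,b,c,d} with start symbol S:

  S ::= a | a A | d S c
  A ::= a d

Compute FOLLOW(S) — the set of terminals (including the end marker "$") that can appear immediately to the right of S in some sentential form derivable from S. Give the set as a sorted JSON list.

FIRST iteration:
iter 1:
  A via A→a d: +{a}
  S via S→a: +{a}
  S via S→d S c: +{d}
  FIRST[S]={a,d}  FIRST[A]={a}
iter 2: — fixpoint
  FIRST[S]={a,d}  FIRST[A]={a}

Compute FOLLOW by fixpoint:
seed FOLLOW(S) with $
[1]
  S→a A: FOLLOW(A) ⊇ FOLLOW(S) ⊇ {$}; new: +{$}
  S→d S c: FOLLOW(S) ⊇ FIRST(c) = {c}; new: +{c}
  FOLLOW(S)={$,c}  FOLLOW(A)={$}
[2]
  S→a A: FOLLOW(A) ⊇ FOLLOW(S) ⊇ {$,c}; new: +{c}
  FOLLOW(S)={$,c}  FOLLOW(A)={$,c}
[3] (no change)
  FOLLOW(S)={$,c}  FOLLOW(A)={$,c}

FOLLOW(S) = ["$", "c"]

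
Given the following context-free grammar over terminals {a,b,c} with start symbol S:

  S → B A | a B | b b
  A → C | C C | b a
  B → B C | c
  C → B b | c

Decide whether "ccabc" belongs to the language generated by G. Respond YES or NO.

CNF form of G:
  S -> B A | T0 T0 | T1 B
  A -> B T0 | C C | T0 T1 | c
  B -> B C | c
  C -> B T0 | c
  T0 -> b
  T1 -> a

CYK fill:
  T[0,0] 'c' = {A,B,C}
  T[1,1] 'c' = {A,B,C}
  T[2,2] 'a' = {T1}  orig:{}
  T[3,3] 'b' = {T0}  orig:{}
  T[4,4] 'c' = {A,B,C}
  T[0,1] 'cc' = {A,B,S}
  T[1,2] 'ca' = ∅
  T[2,3] 'ab' = ∅
  T[3,4] 'bc' = ∅
  T[0,2] 'cca' = ∅
  T[1,3] 'cab' = ∅
  T[2,4] 'abc' = ∅
  T[0,3] 'ccab' = ∅
  T[1,4] 'cabc' = ∅
  T[0,4] 'ccabc' = ∅

S ∉ T[0,4] ⇒ NO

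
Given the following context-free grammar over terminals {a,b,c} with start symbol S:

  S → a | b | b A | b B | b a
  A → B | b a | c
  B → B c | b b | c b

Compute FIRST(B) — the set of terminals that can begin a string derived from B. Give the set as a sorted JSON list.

FIRST iteration:
iter 1:
  A via A→b a: +{b}
  A via A→c: +{c}
  B via B→b b: +{b}
  B via B→c b: +{c}
  S via S→a: +{a}
  S via S→b: +{b}
  FIRST(S)={a,b}  FIRST(A)={b,c}  FIRST(B)={b,c}
iter 2: done
  FIRST(S)={a,b}  FIRST(A)={b,c}  FIRST(B)={b,c}

FIRST(B) = ["b", "c"]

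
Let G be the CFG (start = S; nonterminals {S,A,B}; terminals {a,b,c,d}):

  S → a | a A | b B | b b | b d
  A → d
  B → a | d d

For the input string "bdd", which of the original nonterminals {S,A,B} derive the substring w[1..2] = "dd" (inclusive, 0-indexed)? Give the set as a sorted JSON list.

Convert to CNF:
  S -> T1 A | T2 B | T2 T0 | T2 T2 | a
  A -> d
  B -> T0 T0 | a
  T0 -> d
  T1 -> a
  T2 -> b

CYK table (by increasing span) (cells [i..j] with 1 ≤ i ≤ j ≤ 2 only):
  [1..1]={A,T0}  "d"  orig:{A}
  [2..2]={A,T0}  "d"  orig:{A}
  [1..2]={B}  "dd"

Original NTs in T[1,2] deriving "dd": ["B"]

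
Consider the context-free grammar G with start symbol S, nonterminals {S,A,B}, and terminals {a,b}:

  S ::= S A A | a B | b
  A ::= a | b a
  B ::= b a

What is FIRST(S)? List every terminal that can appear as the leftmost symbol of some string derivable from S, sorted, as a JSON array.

FIRST iteration:
round 1:
  A via A→a: +{a}
  A via A→b a: +{b}
  B via B→b a: +{b}
  S via S→a B: +{a}
  S via S→b: +{b}
  S: {a,b}  A: {a,b}  B: {b}
round 2: (no change)
  S: {a,b}  A: {a,b}  B: {b}

FIRST(S) = ["a", "b"]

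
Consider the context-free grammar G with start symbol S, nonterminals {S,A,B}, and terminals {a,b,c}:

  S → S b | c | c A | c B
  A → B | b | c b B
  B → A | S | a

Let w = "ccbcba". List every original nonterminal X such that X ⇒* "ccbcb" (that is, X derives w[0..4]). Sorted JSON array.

Convert to CNF:
  S -> S T0 | T1 A | T1 B | c
  A -> S T0 | T1 A | T1 B | T1 X2 | a | b | c
  B -> S T0 | T1 A | T1 B | T1 X3 | a | b | c
  T0 -> b
  T1 -> c
  X2 -> T0 B
  X3 -> T0 B

CYK fill (cells [i..j] with 0 ≤ i ≤ j ≤ 4 only):
  T[0,0] 'c' = {A,B,S,T1}  orig:{A,B,S}
  T[1,1] 'c' = {A,B,S,T1}  orig:{A,B,S}
  T[2,2] 'b' = {A,B,T0}  orig:{A,B}
  T[3,3] 'c' = {A,B,S,T1}  orig:{A,B,S}
  T[4,4] 'b' = {A,B,T0}  orig:{A,B}
  T[0,1] 'cc' = {A,B,S}
  T[1,2] 'cb' = {A,B,S}
  T[2,3] 'bc' = {X2,X3}  orig:{}
  T[3,4] 'cb' = {A,B,S}
  T[0,2] 'ccb' = {A,B,S}
  T[1,3] 'cbc' = {A,B}
  T[2,4] 'bcb' = {X2,X3}  orig:{}
  T[0,3] 'ccbc' = {A,B,S}
  T[1,4] 'cbcb' = {A,B}
  T[0,4] 'ccbcb' = {A,B,S}

Original NTs in T[0,4] deriving "ccbcb": ["A", "B", "S"]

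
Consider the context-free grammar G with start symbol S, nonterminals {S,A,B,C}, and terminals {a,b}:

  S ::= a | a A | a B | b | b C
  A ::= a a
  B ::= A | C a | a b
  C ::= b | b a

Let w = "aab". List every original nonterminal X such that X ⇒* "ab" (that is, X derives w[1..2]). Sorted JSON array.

Convert to CNF:
  S -> T0 A | T0 B | T1 C | a | b
  A -> T0 T0
  B -> C T0 | T0 T0 | T0 T1
  C -> T1 T0 | b
  T0 -> a
  T1 -> b

CYK fill (cells [i..j] with 1 ≤ i ≤ j ≤ 2 only):
  cell(1,1) a: {S,T0}  orig:{S}
  cell(2,2) b: {C,S,T1}  orig:{C,S}
  cell(1,2) ab: {B}

Original NTs in T[1,2] deriving "ab": ["B"]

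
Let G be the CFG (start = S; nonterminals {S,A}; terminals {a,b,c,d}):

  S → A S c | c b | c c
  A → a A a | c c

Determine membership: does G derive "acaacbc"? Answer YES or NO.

Convert to CNF:
  S -> A X4 | T1 T1 | T1 T2
  A -> T0 X3 | T1 T1
  T0 -> a
  T1 -> c
  T2 -> b
  X3 -> A T0
  X4 -> S T1

Fill CYK table bottom-up:
  cell(0,0) a: {T0}  orig:{}
  cell(1,1) c: {T1}  orig:{}
  cell(2,2) a: {T0}  orig:{}
  cell(3,3) a: {T0}  orig:{}
  cell(4,4) c: {T1}  orig:{}
  cell(5,5) b: {T2}  orig:{}
  cell(6,6) c: {T1}  orig:{}
  cell(0,1) ac: ∅
  cell(1,2) ca: ∅
  cell(2,3) aa: ∅
  cell(3,4) ac: ∅
  cell(4,5) cb: {S}
  cell(5,6) bc: ∅
  cell(0,2) aca: ∅
  cell(1,3) caa: ∅
  cell(2,4) aac: ∅
  cell(3,5) acb: ∅
  cell(4,6) cbc: {X4}  orig:{}
  cell(0,3) acaa: ∅
  cell(1,4) caac: ∅
  cell(2,5) aacb: ∅
  cell(3,6) acbc: ∅
  cell(0,4) acaac: ∅
  cell(1,5) caacb: ∅
  cell(2,6) aacbc: ∅
  cell(0,5) acaacb: ∅
  cell(1,6) caacbc: ∅
  cell(0,6) acaacbc: ∅

S ∉ T[0,6] ⇒ NO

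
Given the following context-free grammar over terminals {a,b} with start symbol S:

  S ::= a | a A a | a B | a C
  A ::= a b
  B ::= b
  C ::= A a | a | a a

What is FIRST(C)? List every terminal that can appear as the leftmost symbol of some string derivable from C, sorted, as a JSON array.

Compute FIRST by fixpoint:
iter 1:
  A via A→a b: +{a}
  B via B→b: +{b}
  C via C→A a: +{a}
  S via S→a: +{a}
  S: {a}  A: {a}  B: {b}  C: {a}
iter 2: done
  S: {a}  A: {a}  B: {b}  C: {a}

FIRST(C) = ["a"]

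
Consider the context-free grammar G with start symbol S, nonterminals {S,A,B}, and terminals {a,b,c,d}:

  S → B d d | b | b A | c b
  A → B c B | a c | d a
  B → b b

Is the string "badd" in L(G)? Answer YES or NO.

Convert to CNF:
  S -> B X5 | T0 T3 | T3 A | b
  A -> B X4 | T1 T0 | T2 T1
  B -> T3 T3
  T0 -> c
  T1 -> a
  T2 -> d
  T3 -> b
  X4 -> T0 B
  X5 -> T2 T2

CYK table (by increasing span):
  T[0,0] 'b' = {S,T3}  orig:{S}
  T[1,1] 'a' = {T1}  orig:{}
  T[2,2] 'd' = {T2}  orig:{}
  T[3,3] 'd' = {T2}  orig:{}
  T[0,1] 'ba' = ∅
  T[1,2] 'ad' = ∅
  T[2,3] 'dd' = {X5}  orig:{}
  T[0,2] 'bad' = ∅
  T[1,3] 'add' = ∅
  T[0,3] 'badd' = ∅

S ∉ T[0,3] ⇒ NO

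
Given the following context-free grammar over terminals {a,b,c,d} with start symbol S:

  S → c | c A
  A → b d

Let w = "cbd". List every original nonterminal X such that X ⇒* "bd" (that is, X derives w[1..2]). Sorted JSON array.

Convert to CNF:
  S -> T2 A | c
  A -> T0 T1
  T0 -> b
  T1 -> d
  T2 -> c

CYK fill, restricted to cells inside w[1..2]:
  [1..1]={T0}  "b"  orig:{}
  [2..2]={T1}  "d"  orig:{}
  [1..2]={A}  "bd"

Original NTs in T[1,2] deriving "bd": ["A"]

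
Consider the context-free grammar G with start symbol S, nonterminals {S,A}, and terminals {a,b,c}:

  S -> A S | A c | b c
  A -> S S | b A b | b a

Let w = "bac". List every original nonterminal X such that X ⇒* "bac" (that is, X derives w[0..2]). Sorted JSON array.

Convert to CNF:
  S -> A S | A T2 | T0 T2
  A -> S S | T0 T1 | T0 X3
  T0 -> b
  T1 -> a
  T2 -> c
  X3 -> A T0

Fill CYK table bottom-up (cells [i..j] with 0 ≤ i ≤ j ≤ 2 only):
  [0..0]={T0}  "b"  orig:{}
  [1..1]={T1}  "a"  orig:{}
  [2..2]={T2}  "c"  orig:{}
  [0..1]={A}  "ba"
  [1..2]=∅  "ac"
  [0..2]={S}  "bac"

Original NTs in T[0,2] deriving "bac": ["S"]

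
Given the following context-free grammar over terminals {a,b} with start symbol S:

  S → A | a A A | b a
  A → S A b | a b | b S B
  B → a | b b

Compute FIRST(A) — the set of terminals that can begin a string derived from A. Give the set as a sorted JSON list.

Compute FIRST by fixpoint:
round 1:
  A via A→a b: +{a}
  A via A→b S B: +{b}
  B via B→a: +{a}
  B via B→b b: +{b}
  S via S→A: +{a,b}
  FIRST[S]={a,b}  FIRST[A]={a,b}  FIRST[B]={a,b}
round 2: (stable)
  FIRST[S]={a,b}  FIRST[A]={a,b}  FIRST[B]={a,b}

FIRST(A) = ["a", "b"]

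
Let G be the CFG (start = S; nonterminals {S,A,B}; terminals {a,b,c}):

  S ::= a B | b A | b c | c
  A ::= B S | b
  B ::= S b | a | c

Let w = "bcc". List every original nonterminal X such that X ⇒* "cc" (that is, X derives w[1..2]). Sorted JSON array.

CNF form of G:
  S -> T0 A | T0 T2 | T1 B | c
  A -> B S | b
  B -> S T0 | a | c
  T0 -> b
  T1 -> a
  T2 -> c

CYK fill, restricted to cells inside w[1..2]:
  [1..1]={B,S,T2}  "c"  orig:{B,S}
  [2..2]={B,S,T2}  "c"  orig:{B,S}
  [1..2]={A}  "cc"

Original NTs in T[1,2] deriving "cc": ["A"]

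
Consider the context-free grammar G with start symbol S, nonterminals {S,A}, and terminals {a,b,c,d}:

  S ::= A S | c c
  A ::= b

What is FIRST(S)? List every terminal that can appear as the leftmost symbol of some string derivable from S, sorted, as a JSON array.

FIRST iteration:
pass 1:
  A via A→b: +{b}
  S via S→A S: +{b}
  S via S→c c: +{c}
  S: {b,c}  A: {b}
pass 2: (no change)
  S: {b,c}  A: {b}

FIRST(S) = ["b", "c"]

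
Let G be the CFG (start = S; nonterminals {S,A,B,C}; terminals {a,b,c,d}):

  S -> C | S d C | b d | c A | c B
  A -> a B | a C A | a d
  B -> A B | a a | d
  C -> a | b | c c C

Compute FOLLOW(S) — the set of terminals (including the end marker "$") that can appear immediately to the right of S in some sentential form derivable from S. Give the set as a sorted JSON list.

Compute FIRST by fixpoint:
round 1:
  A via A→a B: +{a}
  B via B→A B: +{a}
  B via B→d: +{d}
  C via C→a: +{a}
  C via C→b: +{b}
  C via C→c c C: +{c}
  S via S→C: +{a,b,c}
  FIRST[S]={a,b,c}  FIRST[A]={a}  FIRST[B]={a,d}  FIRST[C]={a,b,c}
round 2: — fixpoint
  FIRST[S]={a,b,c}  FIRST[A]={a}  FIRST[B]={a,d}  FIRST[C]={a,b,c}

FOLLOW iteration:
seed FOLLOW(S) with $
pass 1:
  A→a C A: FOLLOW(C) ⊇ FIRST(A) = {a}; new: +{a}
  B→A B: FOLLOW(A) ⊇ FIRST(B) = {a,d}; new: +{a,d}
  S→C: FOLLOW(C) ⊇ FOLLOW(S) ⊇ {$}; new: +{$}
  S→S d C: FOLLOW(S) ⊇ FIRST(d) = {d}; new: +{d}
  S→S d C: FOLLOW(C) ⊇ FOLLOW(S) ⊇ {$,d}; new: +{d}
  S→c A: FOLLOW(A) ⊇ FOLLOW(S) ⊇ {$,d}; new: +{$}
  S→c B: FOLLOW(B) ⊇ FOLLOW(S) ⊇ {$,d}; new: +{$,d}
  S: {$,d}  A: {$,a,d}  B: {$,d}  C: {$,a,d}
pass 2:
  A→a B: FOLLOW(B) ⊇ FOLLOW(A) ⊇ {$,a,d}; new: +{a}
  S: {$,d}  A: {$,a,d}  B: {$,a,d}  C: {$,a,d}
pass 3: done
  S: {$,d}  A: {$,a,d}  B: {$,a,d}  C: {$,a,d}

FOLLOW(S) = ["$", "d"]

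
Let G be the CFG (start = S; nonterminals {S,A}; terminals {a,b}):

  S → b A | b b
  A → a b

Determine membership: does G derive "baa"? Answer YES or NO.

CNF form of G:
  S -> T1 A | T1 T1
  A -> T0 T1
  T0 -> a
  T1 -> b

CYK fill:
  [0..0]={T1}  "b"  orig:{}
  [1..1]={T0}  "a"  orig:{}
  [2..2]={T0}  "a"  orig:{}
  [0..1]=∅  "ba"
  [1..2]=∅  "aa"
  [0..2]=∅  "baa"

S ∉ T[0,2] ⇒ NO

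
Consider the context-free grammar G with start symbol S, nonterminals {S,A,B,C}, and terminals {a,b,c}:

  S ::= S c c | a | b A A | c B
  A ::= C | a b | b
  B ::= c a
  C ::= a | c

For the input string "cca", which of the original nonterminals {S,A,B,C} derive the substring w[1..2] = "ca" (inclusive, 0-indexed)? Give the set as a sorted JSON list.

CNF form of G:
  S -> S X3 | T1 X4 | T2 B | a
  A -> T0 T1 | a | b | c
  B -> T2 T0
  C -> a | c
  T0 -> a
  T1 -> b
  T2 -> c
  X3 -> T2 T2
  X4 -> A A

Fill CYK table bottom-up — only the sub-triangle for w[1..2]:
  cell(1,1) c: {A,C,T2}  orig:{A,C}
  cell(2,2) a: {A,C,S,T0}  orig:{A,C,S}
  cell(1,2) ca: {B,X4}  orig:{B}

Original NTs in T[1,2] deriving "ca": ["B"]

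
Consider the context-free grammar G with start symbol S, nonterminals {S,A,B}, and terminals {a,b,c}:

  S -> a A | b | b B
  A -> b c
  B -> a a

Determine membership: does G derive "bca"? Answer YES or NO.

CNF form of G:
  S -> T0 B | T2 A | b
  A -> T0 T1
  B -> T2 T2
  T0 -> b
  T1 -> c
  T2 -> a

Fill CYK table bottom-up:
  [0..0]={S,T0}  "b"  orig:{S}
  [1..1]={T1}  "c"  orig:{}
  [2..2]={T2}  "a"  orig:{}
  [0..1]={A}  "bc"
  [1..2]=∅  "ca"
  [0..2]=∅  "bca"

S ∉ T[0,2] ⇒ NO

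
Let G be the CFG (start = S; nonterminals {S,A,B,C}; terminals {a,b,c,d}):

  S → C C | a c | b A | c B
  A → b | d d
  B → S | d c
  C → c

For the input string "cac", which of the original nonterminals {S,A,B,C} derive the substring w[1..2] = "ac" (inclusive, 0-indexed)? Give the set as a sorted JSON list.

CNF form of G:
  S -> C C | T1 T2 | T2 B | T3 A
  A -> T0 T0 | b
  B -> C C | T0 T2 | T1 T2 | T2 B | T3 A
  C -> c
  T0 -> d
  T1 -> a
  T2 -> c
  T3 -> b

CYK fill, restricted to cells inside w[1..2]:
  [1..1]={T1}  "a"  orig:{}
  [2..2]={C,T2}  "c"  orig:{C}
  [1..2]={B,S}  "ac"

Original NTs in T[1,2] deriving "ac": ["B", "S"]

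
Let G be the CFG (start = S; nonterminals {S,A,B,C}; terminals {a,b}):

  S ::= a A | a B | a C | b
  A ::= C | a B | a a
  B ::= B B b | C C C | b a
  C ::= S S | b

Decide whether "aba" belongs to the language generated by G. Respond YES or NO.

CNF form of G:
  S -> T0 A | T0 B | T0 C | b
  A -> S S | T0 B | T0 T0 | b
  B -> B X2 | C X3 | T1 T0
  C -> S S | b
  T0 -> a
  T1 -> b
  X2 -> B T1
  X3 -> C C

CYK table (by increasing span):
  T[0,0] 'a' = {T0}  orig:{}
  T[1,1] 'b' = {A,C,S,T1}  orig:{A,C,S}
  T[2,2] 'a' = {T0}  orig:{}
  T[0,1] 'ab' = {S}
  T[1,2] 'ba' = {B}
  T[0,2] 'aba' = {A,S}

S ∈ T[0,2] ⇒ YES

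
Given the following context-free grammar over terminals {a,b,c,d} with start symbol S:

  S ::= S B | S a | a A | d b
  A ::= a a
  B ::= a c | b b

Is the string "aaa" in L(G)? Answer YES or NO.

CNF form of G:
  S -> S B | S T0 | T0 A | T3 T2
  A -> T0 T0
  B -> T0 T1 | T2 T2
  T0 -> a
  T1 -> c
  T2 -> b
  T3 -> d

Fill CYK table bottom-up:
  [0..0]={T0}  "a"  orig:{}
  [1..1]={T0}  "a"  orig:{}
  [2..2]={T0}  "a"  orig:{}
  [0..1]={A}  "aa"
  [1..2]={A}  "aa"
  [0..2]={S}  "aaa"

S ∈ T[0,2] ⇒ YES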